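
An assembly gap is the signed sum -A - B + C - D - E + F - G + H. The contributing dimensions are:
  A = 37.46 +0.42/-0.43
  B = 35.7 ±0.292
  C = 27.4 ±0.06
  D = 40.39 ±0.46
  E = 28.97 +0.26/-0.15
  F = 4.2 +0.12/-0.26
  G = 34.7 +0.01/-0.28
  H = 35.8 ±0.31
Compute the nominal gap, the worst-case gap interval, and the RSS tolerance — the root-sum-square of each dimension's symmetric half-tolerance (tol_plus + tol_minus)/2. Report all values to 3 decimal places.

Stack each dimension's contribution:
  -A: nom -37.460 → Σnom=-37.460; wc +0.430/-0.420 → slack +0.430/-0.420; half-tol=0.425, Σhalf²=0.180625
  -B: nom -35.700 → Σnom=-73.160; wc +0.292/-0.292 → slack +0.722/-0.712; half-tol=0.292, Σhalf²=0.265889
  +C: nom +27.400 → Σnom=-45.760; wc +0.060/-0.060 → slack +0.782/-0.772; half-tol=0.060, Σhalf²=0.269489
  -D: nom -40.390 → Σnom=-86.150; wc +0.460/-0.460 → slack +1.242/-1.232; half-tol=0.460, Σhalf²=0.481089
  -E: nom -28.970 → Σnom=-115.120; wc +0.150/-0.260 → slack +1.392/-1.492; half-tol=0.205, Σhalf²=0.523114
  +F: nom +4.200 → Σnom=-110.920; wc +0.120/-0.260 → slack +1.512/-1.752; half-tol=0.190, Σhalf²=0.559214
  -G: nom -34.700 → Σnom=-145.620; wc +0.280/-0.010 → slack +1.792/-1.762; half-tol=0.145, Σhalf²=0.580239
  +H: nom +35.800 → Σnom=-109.820; wc +0.310/-0.310 → slack +2.102/-2.072; half-tol=0.310, Σhalf²=0.676339
Nominal = -109.820. Worst-case = [-109.820 - 2.072, -109.820 + 2.102] = [-111.892, -107.718]. RSS = √0.676339 = 0.822.

nominal=-109.820 wc=[-111.892,-107.718] rss=0.822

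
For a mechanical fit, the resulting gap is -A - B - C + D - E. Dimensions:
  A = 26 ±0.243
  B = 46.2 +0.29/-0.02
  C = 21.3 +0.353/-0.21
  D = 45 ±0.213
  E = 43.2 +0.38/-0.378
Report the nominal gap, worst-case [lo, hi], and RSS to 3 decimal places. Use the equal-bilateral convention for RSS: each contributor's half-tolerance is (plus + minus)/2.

Stack each dimension's contribution:
  -A: nom -26.000 → Σnom=-26.000; wc +0.243/-0.243 → slack +0.243/-0.243; half-tol=0.243, Σhalf²=0.059049
  -B: nom -46.200 → Σnom=-72.200; wc +0.020/-0.290 → slack +0.263/-0.533; half-tol=0.155, Σhalf²=0.083074
  -C: nom -21.300 → Σnom=-93.500; wc +0.210/-0.353 → slack +0.473/-0.886; half-tol=0.281, Σhalf²=0.162316
  +D: nom +45.000 → Σnom=-48.500; wc +0.213/-0.213 → slack +0.686/-1.099; half-tol=0.213, Σhalf²=0.207685
  -E: nom -43.200 → Σnom=-91.700; wc +0.378/-0.380 → slack +1.064/-1.479; half-tol=0.379, Σhalf²=0.351326
Nominal = -91.700. Worst-case = [-91.700 - 1.479, -91.700 + 1.064] = [-93.179, -90.636]. RSS = √0.351326 = 0.593.

nominal=-91.700 wc=[-93.179,-90.636] rss=0.593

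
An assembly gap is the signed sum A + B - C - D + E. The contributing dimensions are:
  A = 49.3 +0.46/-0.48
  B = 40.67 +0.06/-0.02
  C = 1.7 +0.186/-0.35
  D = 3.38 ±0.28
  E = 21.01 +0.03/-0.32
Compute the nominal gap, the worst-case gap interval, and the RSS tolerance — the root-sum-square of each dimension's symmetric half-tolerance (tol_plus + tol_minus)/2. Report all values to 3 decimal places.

Stack each dimension's contribution:
  +A: nom +49.300 → Σnom=49.300; wc +0.460/-0.480 → slack +0.460/-0.480; half-tol=0.470, Σhalf²=0.220900
  +B: nom +40.670 → Σnom=89.970; wc +0.060/-0.020 → slack +0.520/-0.500; half-tol=0.040, Σhalf²=0.222500
  -C: nom -1.700 → Σnom=88.270; wc +0.350/-0.186 → slack +0.870/-0.686; half-tol=0.268, Σhalf²=0.294324
  -D: nom -3.380 → Σnom=84.890; wc +0.280/-0.280 → slack +1.150/-0.966; half-tol=0.280, Σhalf²=0.372724
  +E: nom +21.010 → Σnom=105.900; wc +0.030/-0.320 → slack +1.180/-1.286; half-tol=0.175, Σhalf²=0.403349
Nominal = 105.900. Worst-case = [105.900 - 1.286, 105.900 + 1.180] = [104.614, 107.080]. RSS = √0.403349 = 0.635.

nominal=105.900 wc=[104.614,107.080] rss=0.635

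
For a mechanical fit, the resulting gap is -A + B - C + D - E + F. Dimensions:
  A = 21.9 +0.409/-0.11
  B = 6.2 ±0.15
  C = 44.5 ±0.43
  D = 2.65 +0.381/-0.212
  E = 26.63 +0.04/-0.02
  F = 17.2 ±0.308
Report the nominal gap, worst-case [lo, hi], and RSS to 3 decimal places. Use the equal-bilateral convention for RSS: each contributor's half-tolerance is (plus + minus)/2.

nominal=-66.980 wc=[-68.529,-65.581] rss=0.677

Stack each dimension's contribution:
  -A: nom -21.900 → Σnom=-21.900; wc +0.110/-0.409 → slack +0.110/-0.409; half-tol=0.260, Σhalf²=0.067340
  +B: nom +6.200 → Σnom=-15.700; wc +0.150/-0.150 → slack +0.260/-0.559; half-tol=0.150, Σhalf²=0.089840
  -C: nom -44.500 → Σnom=-60.200; wc +0.430/-0.430 → slack +0.690/-0.989; half-tol=0.430, Σhalf²=0.274740
  +D: nom +2.650 → Σnom=-57.550; wc +0.381/-0.212 → slack +1.071/-1.201; half-tol=0.296, Σhalf²=0.362653
  -E: nom -26.630 → Σnom=-84.180; wc +0.020/-0.040 → slack +1.091/-1.241; half-tol=0.030, Σhalf²=0.363553
  +F: nom +17.200 → Σnom=-66.980; wc +0.308/-0.308 → slack +1.399/-1.549; half-tol=0.308, Σhalf²=0.458417
Nominal = -66.980. Worst-case = [-66.980 - 1.549, -66.980 + 1.399] = [-68.529, -65.581]. RSS = √0.458417 = 0.677.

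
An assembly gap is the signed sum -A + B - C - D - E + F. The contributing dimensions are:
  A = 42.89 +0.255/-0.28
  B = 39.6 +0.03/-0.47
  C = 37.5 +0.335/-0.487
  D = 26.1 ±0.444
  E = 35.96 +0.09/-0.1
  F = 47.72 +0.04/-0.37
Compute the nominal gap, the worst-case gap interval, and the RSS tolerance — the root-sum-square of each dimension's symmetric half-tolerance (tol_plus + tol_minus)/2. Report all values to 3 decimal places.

Stack each dimension's contribution:
  -A: nom -42.890 → Σnom=-42.890; wc +0.280/-0.255 → slack +0.280/-0.255; half-tol=0.268, Σhalf²=0.071556
  +B: nom +39.600 → Σnom=-3.290; wc +0.030/-0.470 → slack +0.310/-0.725; half-tol=0.250, Σhalf²=0.134056
  -C: nom -37.500 → Σnom=-40.790; wc +0.487/-0.335 → slack +0.797/-1.060; half-tol=0.411, Σhalf²=0.302977
  -D: nom -26.100 → Σnom=-66.890; wc +0.444/-0.444 → slack +1.241/-1.504; half-tol=0.444, Σhalf²=0.500113
  -E: nom -35.960 → Σnom=-102.850; wc +0.100/-0.090 → slack +1.341/-1.594; half-tol=0.095, Σhalf²=0.509138
  +F: nom +47.720 → Σnom=-55.130; wc +0.040/-0.370 → slack +1.381/-1.964; half-tol=0.205, Σhalf²=0.551163
Nominal = -55.130. Worst-case = [-55.130 - 1.964, -55.130 + 1.381] = [-57.094, -53.749]. RSS = √0.551163 = 0.742.

nominal=-55.130 wc=[-57.094,-53.749] rss=0.742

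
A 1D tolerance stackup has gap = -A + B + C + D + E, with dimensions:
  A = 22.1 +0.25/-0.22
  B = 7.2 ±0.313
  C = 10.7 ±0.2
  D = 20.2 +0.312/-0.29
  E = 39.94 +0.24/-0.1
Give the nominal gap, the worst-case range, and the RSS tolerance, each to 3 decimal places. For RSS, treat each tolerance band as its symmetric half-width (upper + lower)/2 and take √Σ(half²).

nominal=55.940 wc=[54.787,57.225] rss=0.559

Stack each dimension's contribution:
  -A: nom -22.100 → Σnom=-22.100; wc +0.220/-0.250 → slack +0.220/-0.250; half-tol=0.235, Σhalf²=0.055225
  +B: nom +7.200 → Σnom=-14.900; wc +0.313/-0.313 → slack +0.533/-0.563; half-tol=0.313, Σhalf²=0.153194
  +C: nom +10.700 → Σnom=-4.200; wc +0.200/-0.200 → slack +0.733/-0.763; half-tol=0.200, Σhalf²=0.193194
  +D: nom +20.200 → Σnom=16.000; wc +0.312/-0.290 → slack +1.045/-1.053; half-tol=0.301, Σhalf²=0.283795
  +E: nom +39.940 → Σnom=55.940; wc +0.240/-0.100 → slack +1.285/-1.153; half-tol=0.170, Σhalf²=0.312695
Nominal = 55.940. Worst-case = [55.940 - 1.153, 55.940 + 1.285] = [54.787, 57.225]. RSS = √0.312695 = 0.559.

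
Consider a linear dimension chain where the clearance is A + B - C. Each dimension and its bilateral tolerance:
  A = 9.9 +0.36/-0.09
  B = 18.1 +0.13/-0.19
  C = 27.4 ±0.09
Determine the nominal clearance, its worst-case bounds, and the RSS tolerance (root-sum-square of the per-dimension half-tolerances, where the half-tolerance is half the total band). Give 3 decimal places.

Stack each dimension's contribution:
  +A: nom +9.900 → Σnom=9.900; wc +0.360/-0.090 → slack +0.360/-0.090; half-tol=0.225, Σhalf²=0.050625
  +B: nom +18.100 → Σnom=28.000; wc +0.130/-0.190 → slack +0.490/-0.280; half-tol=0.160, Σhalf²=0.076225
  -C: nom -27.400 → Σnom=0.600; wc +0.090/-0.090 → slack +0.580/-0.370; half-tol=0.090, Σhalf²=0.084325
Nominal = 0.600. Worst-case = [0.600 - 0.370, 0.600 + 0.580] = [0.230, 1.180]. RSS = √0.084325 = 0.290.

nominal=0.600 wc=[0.230,1.180] rss=0.290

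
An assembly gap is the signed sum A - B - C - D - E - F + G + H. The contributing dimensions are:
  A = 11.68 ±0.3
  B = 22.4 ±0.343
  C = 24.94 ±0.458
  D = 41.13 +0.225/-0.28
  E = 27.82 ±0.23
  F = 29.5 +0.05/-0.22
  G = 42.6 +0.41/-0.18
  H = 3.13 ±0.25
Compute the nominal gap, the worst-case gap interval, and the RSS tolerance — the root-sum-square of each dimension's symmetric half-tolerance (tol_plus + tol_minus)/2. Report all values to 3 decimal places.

Stack each dimension's contribution:
  +A: nom +11.680 → Σnom=11.680; wc +0.300/-0.300 → slack +0.300/-0.300; half-tol=0.300, Σhalf²=0.090000
  -B: nom -22.400 → Σnom=-10.720; wc +0.343/-0.343 → slack +0.643/-0.643; half-tol=0.343, Σhalf²=0.207649
  -C: nom -24.940 → Σnom=-35.660; wc +0.458/-0.458 → slack +1.101/-1.101; half-tol=0.458, Σhalf²=0.417413
  -D: nom -41.130 → Σnom=-76.790; wc +0.280/-0.225 → slack +1.381/-1.326; half-tol=0.253, Σhalf²=0.481169
  -E: nom -27.820 → Σnom=-104.610; wc +0.230/-0.230 → slack +1.611/-1.556; half-tol=0.230, Σhalf²=0.534069
  -F: nom -29.500 → Σnom=-134.110; wc +0.220/-0.050 → slack +1.831/-1.606; half-tol=0.135, Σhalf²=0.552294
  +G: nom +42.600 → Σnom=-91.510; wc +0.410/-0.180 → slack +2.241/-1.786; half-tol=0.295, Σhalf²=0.639319
  +H: nom +3.130 → Σnom=-88.380; wc +0.250/-0.250 → slack +2.491/-2.036; half-tol=0.250, Σhalf²=0.701819
Nominal = -88.380. Worst-case = [-88.380 - 2.036, -88.380 + 2.491] = [-90.416, -85.889]. RSS = √0.701819 = 0.838.

nominal=-88.380 wc=[-90.416,-85.889] rss=0.838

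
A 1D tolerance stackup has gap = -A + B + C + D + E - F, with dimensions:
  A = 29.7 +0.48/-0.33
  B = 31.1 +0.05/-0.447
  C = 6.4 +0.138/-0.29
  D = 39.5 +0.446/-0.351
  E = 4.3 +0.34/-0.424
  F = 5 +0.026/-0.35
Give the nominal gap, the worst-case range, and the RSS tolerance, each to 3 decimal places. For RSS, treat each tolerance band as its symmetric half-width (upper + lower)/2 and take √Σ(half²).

Stack each dimension's contribution:
  -A: nom -29.700 → Σnom=-29.700; wc +0.330/-0.480 → slack +0.330/-0.480; half-tol=0.405, Σhalf²=0.164025
  +B: nom +31.100 → Σnom=1.400; wc +0.050/-0.447 → slack +0.380/-0.927; half-tol=0.248, Σhalf²=0.225777
  +C: nom +6.400 → Σnom=7.800; wc +0.138/-0.290 → slack +0.518/-1.217; half-tol=0.214, Σhalf²=0.271573
  +D: nom +39.500 → Σnom=47.300; wc +0.446/-0.351 → slack +0.964/-1.568; half-tol=0.398, Σhalf²=0.430376
  +E: nom +4.300 → Σnom=51.600; wc +0.340/-0.424 → slack +1.304/-1.992; half-tol=0.382, Σhalf²=0.576299
  -F: nom -5.000 → Σnom=46.600; wc +0.350/-0.026 → slack +1.654/-2.018; half-tol=0.188, Σhalf²=0.611644
Nominal = 46.600. Worst-case = [46.600 - 2.018, 46.600 + 1.654] = [44.582, 48.254]. RSS = √0.611644 = 0.782.

nominal=46.600 wc=[44.582,48.254] rss=0.782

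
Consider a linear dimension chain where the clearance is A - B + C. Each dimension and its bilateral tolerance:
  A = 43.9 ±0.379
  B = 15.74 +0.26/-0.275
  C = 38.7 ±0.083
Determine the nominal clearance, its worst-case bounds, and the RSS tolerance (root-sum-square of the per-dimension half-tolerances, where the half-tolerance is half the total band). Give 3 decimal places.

nominal=66.860 wc=[66.138,67.597] rss=0.471

Stack each dimension's contribution:
  +A: nom +43.900 → Σnom=43.900; wc +0.379/-0.379 → slack +0.379/-0.379; half-tol=0.379, Σhalf²=0.143641
  -B: nom -15.740 → Σnom=28.160; wc +0.275/-0.260 → slack +0.654/-0.639; half-tol=0.268, Σhalf²=0.215197
  +C: nom +38.700 → Σnom=66.860; wc +0.083/-0.083 → slack +0.737/-0.722; half-tol=0.083, Σhalf²=0.222086
Nominal = 66.860. Worst-case = [66.860 - 0.722, 66.860 + 0.737] = [66.138, 67.597]. RSS = √0.222086 = 0.471.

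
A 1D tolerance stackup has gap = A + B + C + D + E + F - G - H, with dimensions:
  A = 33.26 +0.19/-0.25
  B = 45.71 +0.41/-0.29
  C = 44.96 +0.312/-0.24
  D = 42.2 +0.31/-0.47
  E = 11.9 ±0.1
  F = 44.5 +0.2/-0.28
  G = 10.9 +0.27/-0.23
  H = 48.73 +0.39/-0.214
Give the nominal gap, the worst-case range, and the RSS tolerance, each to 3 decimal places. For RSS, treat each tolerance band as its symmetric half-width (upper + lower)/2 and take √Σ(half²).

Stack each dimension's contribution:
  +A: nom +33.260 → Σnom=33.260; wc +0.190/-0.250 → slack +0.190/-0.250; half-tol=0.220, Σhalf²=0.048400
  +B: nom +45.710 → Σnom=78.970; wc +0.410/-0.290 → slack +0.600/-0.540; half-tol=0.350, Σhalf²=0.170900
  +C: nom +44.960 → Σnom=123.930; wc +0.312/-0.240 → slack +0.912/-0.780; half-tol=0.276, Σhalf²=0.247076
  +D: nom +42.200 → Σnom=166.130; wc +0.310/-0.470 → slack +1.222/-1.250; half-tol=0.390, Σhalf²=0.399176
  +E: nom +11.900 → Σnom=178.030; wc +0.100/-0.100 → slack +1.322/-1.350; half-tol=0.100, Σhalf²=0.409176
  +F: nom +44.500 → Σnom=222.530; wc +0.200/-0.280 → slack +1.522/-1.630; half-tol=0.240, Σhalf²=0.466776
  -G: nom -10.900 → Σnom=211.630; wc +0.230/-0.270 → slack +1.752/-1.900; half-tol=0.250, Σhalf²=0.529276
  -H: nom -48.730 → Σnom=162.900; wc +0.214/-0.390 → slack +1.966/-2.290; half-tol=0.302, Σhalf²=0.620480
Nominal = 162.900. Worst-case = [162.900 - 2.290, 162.900 + 1.966] = [160.610, 164.866]. RSS = √0.620480 = 0.788.

nominal=162.900 wc=[160.610,164.866] rss=0.788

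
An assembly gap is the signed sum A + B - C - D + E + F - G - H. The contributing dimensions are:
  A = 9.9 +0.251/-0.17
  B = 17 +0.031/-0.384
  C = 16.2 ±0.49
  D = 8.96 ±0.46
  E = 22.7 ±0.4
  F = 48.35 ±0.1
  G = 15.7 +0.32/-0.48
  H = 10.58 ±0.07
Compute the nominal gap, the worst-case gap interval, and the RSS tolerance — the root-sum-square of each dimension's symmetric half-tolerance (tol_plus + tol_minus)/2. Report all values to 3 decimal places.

Stack each dimension's contribution:
  +A: nom +9.900 → Σnom=9.900; wc +0.251/-0.170 → slack +0.251/-0.170; half-tol=0.211, Σhalf²=0.044310
  +B: nom +17.000 → Σnom=26.900; wc +0.031/-0.384 → slack +0.282/-0.554; half-tol=0.208, Σhalf²=0.087367
  -C: nom -16.200 → Σnom=10.700; wc +0.490/-0.490 → slack +0.772/-1.044; half-tol=0.490, Σhalf²=0.327466
  -D: nom -8.960 → Σnom=1.740; wc +0.460/-0.460 → slack +1.232/-1.504; half-tol=0.460, Σhalf²=0.539067
  +E: nom +22.700 → Σnom=24.440; wc +0.400/-0.400 → slack +1.632/-1.904; half-tol=0.400, Σhalf²=0.699067
  +F: nom +48.350 → Σnom=72.790; wc +0.100/-0.100 → slack +1.732/-2.004; half-tol=0.100, Σhalf²=0.709067
  -G: nom -15.700 → Σnom=57.090; wc +0.480/-0.320 → slack +2.212/-2.324; half-tol=0.400, Σhalf²=0.869067
  -H: nom -10.580 → Σnom=46.510; wc +0.070/-0.070 → slack +2.282/-2.394; half-tol=0.070, Σhalf²=0.873967
Nominal = 46.510. Worst-case = [46.510 - 2.394, 46.510 + 2.282] = [44.116, 48.792]. RSS = √0.873967 = 0.935.

nominal=46.510 wc=[44.116,48.792] rss=0.935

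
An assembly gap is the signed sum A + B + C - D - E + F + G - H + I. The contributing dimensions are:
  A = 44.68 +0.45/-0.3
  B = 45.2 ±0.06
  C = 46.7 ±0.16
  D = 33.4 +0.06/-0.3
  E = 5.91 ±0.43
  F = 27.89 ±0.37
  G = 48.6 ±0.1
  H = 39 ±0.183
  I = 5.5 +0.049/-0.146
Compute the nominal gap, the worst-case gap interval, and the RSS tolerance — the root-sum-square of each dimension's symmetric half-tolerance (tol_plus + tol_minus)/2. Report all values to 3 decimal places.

Stack each dimension's contribution:
  +A: nom +44.680 → Σnom=44.680; wc +0.450/-0.300 → slack +0.450/-0.300; half-tol=0.375, Σhalf²=0.140625
  +B: nom +45.200 → Σnom=89.880; wc +0.060/-0.060 → slack +0.510/-0.360; half-tol=0.060, Σhalf²=0.144225
  +C: nom +46.700 → Σnom=136.580; wc +0.160/-0.160 → slack +0.670/-0.520; half-tol=0.160, Σhalf²=0.169825
  -D: nom -33.400 → Σnom=103.180; wc +0.300/-0.060 → slack +0.970/-0.580; half-tol=0.180, Σhalf²=0.202225
  -E: nom -5.910 → Σnom=97.270; wc +0.430/-0.430 → slack +1.400/-1.010; half-tol=0.430, Σhalf²=0.387125
  +F: nom +27.890 → Σnom=125.160; wc +0.370/-0.370 → slack +1.770/-1.380; half-tol=0.370, Σhalf²=0.524025
  +G: nom +48.600 → Σnom=173.760; wc +0.100/-0.100 → slack +1.870/-1.480; half-tol=0.100, Σhalf²=0.534025
  -H: nom -39.000 → Σnom=134.760; wc +0.183/-0.183 → slack +2.053/-1.663; half-tol=0.183, Σhalf²=0.567514
  +I: nom +5.500 → Σnom=140.260; wc +0.049/-0.146 → slack +2.102/-1.809; half-tol=0.098, Σhalf²=0.577020
Nominal = 140.260. Worst-case = [140.260 - 1.809, 140.260 + 2.102] = [138.451, 142.362]. RSS = √0.577020 = 0.760.

nominal=140.260 wc=[138.451,142.362] rss=0.760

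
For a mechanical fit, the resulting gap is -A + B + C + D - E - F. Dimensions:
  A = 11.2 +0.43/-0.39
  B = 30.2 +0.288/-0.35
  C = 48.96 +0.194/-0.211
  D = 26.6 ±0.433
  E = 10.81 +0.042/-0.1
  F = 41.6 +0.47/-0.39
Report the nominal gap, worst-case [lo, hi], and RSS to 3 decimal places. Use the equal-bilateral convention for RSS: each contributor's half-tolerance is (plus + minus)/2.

Stack each dimension's contribution:
  -A: nom -11.200 → Σnom=-11.200; wc +0.390/-0.430 → slack +0.390/-0.430; half-tol=0.410, Σhalf²=0.168100
  +B: nom +30.200 → Σnom=19.000; wc +0.288/-0.350 → slack +0.678/-0.780; half-tol=0.319, Σhalf²=0.269861
  +C: nom +48.960 → Σnom=67.960; wc +0.194/-0.211 → slack +0.872/-0.991; half-tol=0.203, Σhalf²=0.310867
  +D: nom +26.600 → Σnom=94.560; wc +0.433/-0.433 → slack +1.305/-1.424; half-tol=0.433, Σhalf²=0.498356
  -E: nom -10.810 → Σnom=83.750; wc +0.100/-0.042 → slack +1.405/-1.466; half-tol=0.071, Σhalf²=0.503397
  -F: nom -41.600 → Σnom=42.150; wc +0.390/-0.470 → slack +1.795/-1.936; half-tol=0.430, Σhalf²=0.688297
Nominal = 42.150. Worst-case = [42.150 - 1.936, 42.150 + 1.795] = [40.214, 43.945]. RSS = √0.688297 = 0.830.

nominal=42.150 wc=[40.214,43.945] rss=0.830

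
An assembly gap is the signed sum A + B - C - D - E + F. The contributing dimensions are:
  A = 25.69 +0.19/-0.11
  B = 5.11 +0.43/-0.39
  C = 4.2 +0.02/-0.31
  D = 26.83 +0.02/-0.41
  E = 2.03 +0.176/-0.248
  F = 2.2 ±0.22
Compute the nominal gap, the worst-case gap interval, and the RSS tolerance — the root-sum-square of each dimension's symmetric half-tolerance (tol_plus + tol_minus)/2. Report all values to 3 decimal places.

nominal=-0.060 wc=[-0.996,1.748] rss=0.598

Stack each dimension's contribution:
  +A: nom +25.690 → Σnom=25.690; wc +0.190/-0.110 → slack +0.190/-0.110; half-tol=0.150, Σhalf²=0.022500
  +B: nom +5.110 → Σnom=30.800; wc +0.430/-0.390 → slack +0.620/-0.500; half-tol=0.410, Σhalf²=0.190600
  -C: nom -4.200 → Σnom=26.600; wc +0.310/-0.020 → slack +0.930/-0.520; half-tol=0.165, Σhalf²=0.217825
  -D: nom -26.830 → Σnom=-0.230; wc +0.410/-0.020 → slack +1.340/-0.540; half-tol=0.215, Σhalf²=0.264050
  -E: nom -2.030 → Σnom=-2.260; wc +0.248/-0.176 → slack +1.588/-0.716; half-tol=0.212, Σhalf²=0.308994
  +F: nom +2.200 → Σnom=-0.060; wc +0.220/-0.220 → slack +1.808/-0.936; half-tol=0.220, Σhalf²=0.357394
Nominal = -0.060. Worst-case = [-0.060 - 0.936, -0.060 + 1.808] = [-0.996, 1.748]. RSS = √0.357394 = 0.598.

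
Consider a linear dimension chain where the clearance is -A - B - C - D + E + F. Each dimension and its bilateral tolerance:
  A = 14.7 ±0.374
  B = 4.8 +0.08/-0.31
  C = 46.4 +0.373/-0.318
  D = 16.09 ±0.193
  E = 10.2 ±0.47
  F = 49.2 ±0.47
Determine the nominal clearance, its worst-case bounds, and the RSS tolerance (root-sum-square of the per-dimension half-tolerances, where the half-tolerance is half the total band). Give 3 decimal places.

Stack each dimension's contribution:
  -A: nom -14.700 → Σnom=-14.700; wc +0.374/-0.374 → slack +0.374/-0.374; half-tol=0.374, Σhalf²=0.139876
  -B: nom -4.800 → Σnom=-19.500; wc +0.310/-0.080 → slack +0.684/-0.454; half-tol=0.195, Σhalf²=0.177901
  -C: nom -46.400 → Σnom=-65.900; wc +0.318/-0.373 → slack +1.002/-0.827; half-tol=0.346, Σhalf²=0.297271
  -D: nom -16.090 → Σnom=-81.990; wc +0.193/-0.193 → slack +1.195/-1.020; half-tol=0.193, Σhalf²=0.334520
  +E: nom +10.200 → Σnom=-71.790; wc +0.470/-0.470 → slack +1.665/-1.490; half-tol=0.470, Σhalf²=0.555420
  +F: nom +49.200 → Σnom=-22.590; wc +0.470/-0.470 → slack +2.135/-1.960; half-tol=0.470, Σhalf²=0.776320
Nominal = -22.590. Worst-case = [-22.590 - 1.960, -22.590 + 2.135] = [-24.550, -20.455]. RSS = √0.776320 = 0.881.

nominal=-22.590 wc=[-24.550,-20.455] rss=0.881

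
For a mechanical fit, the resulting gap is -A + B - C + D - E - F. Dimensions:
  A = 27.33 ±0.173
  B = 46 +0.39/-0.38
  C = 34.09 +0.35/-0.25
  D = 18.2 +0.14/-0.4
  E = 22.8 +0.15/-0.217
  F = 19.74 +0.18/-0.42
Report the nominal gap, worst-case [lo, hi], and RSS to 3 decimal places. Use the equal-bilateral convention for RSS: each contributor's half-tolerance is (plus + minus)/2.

nominal=-39.760 wc=[-41.393,-38.170] rss=0.682

Stack each dimension's contribution:
  -A: nom -27.330 → Σnom=-27.330; wc +0.173/-0.173 → slack +0.173/-0.173; half-tol=0.173, Σhalf²=0.029929
  +B: nom +46.000 → Σnom=18.670; wc +0.390/-0.380 → slack +0.563/-0.553; half-tol=0.385, Σhalf²=0.178154
  -C: nom -34.090 → Σnom=-15.420; wc +0.250/-0.350 → slack +0.813/-0.903; half-tol=0.300, Σhalf²=0.268154
  +D: nom +18.200 → Σnom=2.780; wc +0.140/-0.400 → slack +0.953/-1.303; half-tol=0.270, Σhalf²=0.341054
  -E: nom -22.800 → Σnom=-20.020; wc +0.217/-0.150 → slack +1.170/-1.453; half-tol=0.183, Σhalf²=0.374726
  -F: nom -19.740 → Σnom=-39.760; wc +0.420/-0.180 → slack +1.590/-1.633; half-tol=0.300, Σhalf²=0.464726
Nominal = -39.760. Worst-case = [-39.760 - 1.633, -39.760 + 1.590] = [-41.393, -38.170]. RSS = √0.464726 = 0.682.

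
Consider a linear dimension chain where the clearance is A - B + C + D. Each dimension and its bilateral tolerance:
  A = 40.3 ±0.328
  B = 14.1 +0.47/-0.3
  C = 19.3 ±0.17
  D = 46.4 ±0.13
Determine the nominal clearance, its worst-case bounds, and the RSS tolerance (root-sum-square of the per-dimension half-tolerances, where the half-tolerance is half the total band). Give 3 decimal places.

Stack each dimension's contribution:
  +A: nom +40.300 → Σnom=40.300; wc +0.328/-0.328 → slack +0.328/-0.328; half-tol=0.328, Σhalf²=0.107584
  -B: nom -14.100 → Σnom=26.200; wc +0.300/-0.470 → slack +0.628/-0.798; half-tol=0.385, Σhalf²=0.255809
  +C: nom +19.300 → Σnom=45.500; wc +0.170/-0.170 → slack +0.798/-0.968; half-tol=0.170, Σhalf²=0.284709
  +D: nom +46.400 → Σnom=91.900; wc +0.130/-0.130 → slack +0.928/-1.098; half-tol=0.130, Σhalf²=0.301609
Nominal = 91.900. Worst-case = [91.900 - 1.098, 91.900 + 0.928] = [90.802, 92.828]. RSS = √0.301609 = 0.549.

nominal=91.900 wc=[90.802,92.828] rss=0.549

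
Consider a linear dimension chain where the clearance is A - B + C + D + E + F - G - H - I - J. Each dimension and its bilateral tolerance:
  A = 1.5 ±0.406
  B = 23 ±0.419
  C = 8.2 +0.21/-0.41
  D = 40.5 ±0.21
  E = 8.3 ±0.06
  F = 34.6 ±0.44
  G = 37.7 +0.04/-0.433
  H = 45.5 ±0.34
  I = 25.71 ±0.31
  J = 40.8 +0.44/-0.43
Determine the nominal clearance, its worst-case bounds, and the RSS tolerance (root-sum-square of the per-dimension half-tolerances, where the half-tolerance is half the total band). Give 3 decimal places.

nominal=-79.610 wc=[-82.685,-76.352] rss=1.065

Stack each dimension's contribution:
  +A: nom +1.500 → Σnom=1.500; wc +0.406/-0.406 → slack +0.406/-0.406; half-tol=0.406, Σhalf²=0.164836
  -B: nom -23.000 → Σnom=-21.500; wc +0.419/-0.419 → slack +0.825/-0.825; half-tol=0.419, Σhalf²=0.340397
  +C: nom +8.200 → Σnom=-13.300; wc +0.210/-0.410 → slack +1.035/-1.235; half-tol=0.310, Σhalf²=0.436497
  +D: nom +40.500 → Σnom=27.200; wc +0.210/-0.210 → slack +1.245/-1.445; half-tol=0.210, Σhalf²=0.480597
  +E: nom +8.300 → Σnom=35.500; wc +0.060/-0.060 → slack +1.305/-1.505; half-tol=0.060, Σhalf²=0.484197
  +F: nom +34.600 → Σnom=70.100; wc +0.440/-0.440 → slack +1.745/-1.945; half-tol=0.440, Σhalf²=0.677797
  -G: nom -37.700 → Σnom=32.400; wc +0.433/-0.040 → slack +2.178/-1.985; half-tol=0.236, Σhalf²=0.733729
  -H: nom -45.500 → Σnom=-13.100; wc +0.340/-0.340 → slack +2.518/-2.325; half-tol=0.340, Σhalf²=0.849329
  -I: nom -25.710 → Σnom=-38.810; wc +0.310/-0.310 → slack +2.828/-2.635; half-tol=0.310, Σhalf²=0.945429
  -J: nom -40.800 → Σnom=-79.610; wc +0.430/-0.440 → slack +3.258/-3.075; half-tol=0.435, Σhalf²=1.134654
Nominal = -79.610. Worst-case = [-79.610 - 3.075, -79.610 + 3.258] = [-82.685, -76.352]. RSS = √1.134654 = 1.065.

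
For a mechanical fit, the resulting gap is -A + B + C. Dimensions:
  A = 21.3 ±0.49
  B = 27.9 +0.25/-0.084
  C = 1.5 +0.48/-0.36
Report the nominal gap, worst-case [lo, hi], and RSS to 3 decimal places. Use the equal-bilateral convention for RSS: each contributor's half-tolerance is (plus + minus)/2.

nominal=8.100 wc=[7.166,9.320] rss=0.667

Stack each dimension's contribution:
  -A: nom -21.300 → Σnom=-21.300; wc +0.490/-0.490 → slack +0.490/-0.490; half-tol=0.490, Σhalf²=0.240100
  +B: nom +27.900 → Σnom=6.600; wc +0.250/-0.084 → slack +0.740/-0.574; half-tol=0.167, Σhalf²=0.267989
  +C: nom +1.500 → Σnom=8.100; wc +0.480/-0.360 → slack +1.220/-0.934; half-tol=0.420, Σhalf²=0.444389
Nominal = 8.100. Worst-case = [8.100 - 0.934, 8.100 + 1.220] = [7.166, 9.320]. RSS = √0.444389 = 0.667.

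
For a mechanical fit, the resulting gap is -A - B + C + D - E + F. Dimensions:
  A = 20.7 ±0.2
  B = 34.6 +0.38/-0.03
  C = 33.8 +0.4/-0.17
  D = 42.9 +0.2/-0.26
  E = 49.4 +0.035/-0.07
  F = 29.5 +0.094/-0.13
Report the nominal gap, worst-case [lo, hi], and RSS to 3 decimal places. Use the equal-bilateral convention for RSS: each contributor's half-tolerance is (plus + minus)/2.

nominal=1.500 wc=[0.325,2.494] rss=0.481

Stack each dimension's contribution:
  -A: nom -20.700 → Σnom=-20.700; wc +0.200/-0.200 → slack +0.200/-0.200; half-tol=0.200, Σhalf²=0.040000
  -B: nom -34.600 → Σnom=-55.300; wc +0.030/-0.380 → slack +0.230/-0.580; half-tol=0.205, Σhalf²=0.082025
  +C: nom +33.800 → Σnom=-21.500; wc +0.400/-0.170 → slack +0.630/-0.750; half-tol=0.285, Σhalf²=0.163250
  +D: nom +42.900 → Σnom=21.400; wc +0.200/-0.260 → slack +0.830/-1.010; half-tol=0.230, Σhalf²=0.216150
  -E: nom -49.400 → Σnom=-28.000; wc +0.070/-0.035 → slack +0.900/-1.045; half-tol=0.053, Σhalf²=0.218906
  +F: nom +29.500 → Σnom=1.500; wc +0.094/-0.130 → slack +0.994/-1.175; half-tol=0.112, Σhalf²=0.231450
Nominal = 1.500. Worst-case = [1.500 - 1.175, 1.500 + 0.994] = [0.325, 2.494]. RSS = √0.231450 = 0.481.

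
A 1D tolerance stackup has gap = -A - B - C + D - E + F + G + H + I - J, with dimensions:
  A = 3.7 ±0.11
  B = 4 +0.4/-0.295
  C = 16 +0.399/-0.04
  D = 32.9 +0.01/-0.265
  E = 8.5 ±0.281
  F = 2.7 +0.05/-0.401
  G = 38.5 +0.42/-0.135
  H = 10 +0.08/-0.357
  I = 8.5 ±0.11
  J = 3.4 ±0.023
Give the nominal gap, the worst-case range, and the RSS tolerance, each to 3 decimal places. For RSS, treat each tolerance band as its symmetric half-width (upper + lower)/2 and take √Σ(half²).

nominal=57.000 wc=[54.519,58.419] rss=0.683

Stack each dimension's contribution:
  -A: nom -3.700 → Σnom=-3.700; wc +0.110/-0.110 → slack +0.110/-0.110; half-tol=0.110, Σhalf²=0.012100
  -B: nom -4.000 → Σnom=-7.700; wc +0.295/-0.400 → slack +0.405/-0.510; half-tol=0.348, Σhalf²=0.132856
  -C: nom -16.000 → Σnom=-23.700; wc +0.040/-0.399 → slack +0.445/-0.909; half-tol=0.220, Σhalf²=0.181037
  +D: nom +32.900 → Σnom=9.200; wc +0.010/-0.265 → slack +0.455/-1.174; half-tol=0.138, Σhalf²=0.199943
  -E: nom -8.500 → Σnom=0.700; wc +0.281/-0.281 → slack +0.736/-1.455; half-tol=0.281, Σhalf²=0.278904
  +F: nom +2.700 → Σnom=3.400; wc +0.050/-0.401 → slack +0.786/-1.856; half-tol=0.226, Σhalf²=0.329754
  +G: nom +38.500 → Σnom=41.900; wc +0.420/-0.135 → slack +1.206/-1.991; half-tol=0.277, Σhalf²=0.406760
  +H: nom +10.000 → Σnom=51.900; wc +0.080/-0.357 → slack +1.286/-2.348; half-tol=0.218, Σhalf²=0.454503
  +I: nom +8.500 → Σnom=60.400; wc +0.110/-0.110 → slack +1.396/-2.458; half-tol=0.110, Σhalf²=0.466603
  -J: nom -3.400 → Σnom=57.000; wc +0.023/-0.023 → slack +1.419/-2.481; half-tol=0.023, Σhalf²=0.467132
Nominal = 57.000. Worst-case = [57.000 - 2.481, 57.000 + 1.419] = [54.519, 58.419]. RSS = √0.467132 = 0.683.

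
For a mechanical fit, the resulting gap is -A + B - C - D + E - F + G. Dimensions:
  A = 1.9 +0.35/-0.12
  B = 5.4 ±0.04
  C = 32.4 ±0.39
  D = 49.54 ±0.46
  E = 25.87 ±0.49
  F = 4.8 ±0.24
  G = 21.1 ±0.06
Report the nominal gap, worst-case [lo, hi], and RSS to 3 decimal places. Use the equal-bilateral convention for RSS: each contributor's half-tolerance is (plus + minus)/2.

nominal=-36.270 wc=[-38.300,-34.470] rss=0.850

Stack each dimension's contribution:
  -A: nom -1.900 → Σnom=-1.900; wc +0.120/-0.350 → slack +0.120/-0.350; half-tol=0.235, Σhalf²=0.055225
  +B: nom +5.400 → Σnom=3.500; wc +0.040/-0.040 → slack +0.160/-0.390; half-tol=0.040, Σhalf²=0.056825
  -C: nom -32.400 → Σnom=-28.900; wc +0.390/-0.390 → slack +0.550/-0.780; half-tol=0.390, Σhalf²=0.208925
  -D: nom -49.540 → Σnom=-78.440; wc +0.460/-0.460 → slack +1.010/-1.240; half-tol=0.460, Σhalf²=0.420525
  +E: nom +25.870 → Σnom=-52.570; wc +0.490/-0.490 → slack +1.500/-1.730; half-tol=0.490, Σhalf²=0.660625
  -F: nom -4.800 → Σnom=-57.370; wc +0.240/-0.240 → slack +1.740/-1.970; half-tol=0.240, Σhalf²=0.718225
  +G: nom +21.100 → Σnom=-36.270; wc +0.060/-0.060 → slack +1.800/-2.030; half-tol=0.060, Σhalf²=0.721825
Nominal = -36.270. Worst-case = [-36.270 - 2.030, -36.270 + 1.800] = [-38.300, -34.470]. RSS = √0.721825 = 0.850.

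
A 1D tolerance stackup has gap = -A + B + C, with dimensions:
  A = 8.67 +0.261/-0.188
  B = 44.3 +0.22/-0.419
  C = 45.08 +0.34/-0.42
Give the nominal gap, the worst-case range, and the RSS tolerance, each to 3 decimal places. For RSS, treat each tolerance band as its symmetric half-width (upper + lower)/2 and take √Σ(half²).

nominal=80.710 wc=[79.610,81.458] rss=0.545

Stack each dimension's contribution:
  -A: nom -8.670 → Σnom=-8.670; wc +0.188/-0.261 → slack +0.188/-0.261; half-tol=0.225, Σhalf²=0.050400
  +B: nom +44.300 → Σnom=35.630; wc +0.220/-0.419 → slack +0.408/-0.680; half-tol=0.320, Σhalf²=0.152480
  +C: nom +45.080 → Σnom=80.710; wc +0.340/-0.420 → slack +0.748/-1.100; half-tol=0.380, Σhalf²=0.296880
Nominal = 80.710. Worst-case = [80.710 - 1.100, 80.710 + 0.748] = [79.610, 81.458]. RSS = √0.296880 = 0.545.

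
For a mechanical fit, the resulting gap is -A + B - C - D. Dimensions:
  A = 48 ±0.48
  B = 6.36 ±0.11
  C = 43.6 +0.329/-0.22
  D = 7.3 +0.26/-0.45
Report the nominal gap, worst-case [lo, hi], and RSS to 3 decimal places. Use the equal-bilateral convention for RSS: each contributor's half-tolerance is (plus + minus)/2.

Stack each dimension's contribution:
  -A: nom -48.000 → Σnom=-48.000; wc +0.480/-0.480 → slack +0.480/-0.480; half-tol=0.480, Σhalf²=0.230400
  +B: nom +6.360 → Σnom=-41.640; wc +0.110/-0.110 → slack +0.590/-0.590; half-tol=0.110, Σhalf²=0.242500
  -C: nom -43.600 → Σnom=-85.240; wc +0.220/-0.329 → slack +0.810/-0.919; half-tol=0.275, Σhalf²=0.317850
  -D: nom -7.300 → Σnom=-92.540; wc +0.450/-0.260 → slack +1.260/-1.179; half-tol=0.355, Σhalf²=0.443875
Nominal = -92.540. Worst-case = [-92.540 - 1.179, -92.540 + 1.260] = [-93.719, -91.280]. RSS = √0.443875 = 0.666.

nominal=-92.540 wc=[-93.719,-91.280] rss=0.666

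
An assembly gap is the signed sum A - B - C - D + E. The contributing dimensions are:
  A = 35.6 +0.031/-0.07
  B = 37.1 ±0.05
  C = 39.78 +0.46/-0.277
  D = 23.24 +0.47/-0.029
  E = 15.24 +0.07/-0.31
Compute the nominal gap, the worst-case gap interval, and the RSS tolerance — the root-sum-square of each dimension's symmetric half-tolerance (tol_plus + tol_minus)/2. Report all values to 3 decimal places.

nominal=-49.280 wc=[-50.640,-48.823] rss=0.489

Stack each dimension's contribution:
  +A: nom +35.600 → Σnom=35.600; wc +0.031/-0.070 → slack +0.031/-0.070; half-tol=0.051, Σhalf²=0.002550
  -B: nom -37.100 → Σnom=-1.500; wc +0.050/-0.050 → slack +0.081/-0.120; half-tol=0.050, Σhalf²=0.005050
  -C: nom -39.780 → Σnom=-41.280; wc +0.277/-0.460 → slack +0.358/-0.580; half-tol=0.369, Σhalf²=0.140843
  -D: nom -23.240 → Σnom=-64.520; wc +0.029/-0.470 → slack +0.387/-1.050; half-tol=0.249, Σhalf²=0.203093
  +E: nom +15.240 → Σnom=-49.280; wc +0.070/-0.310 → slack +0.457/-1.360; half-tol=0.190, Σhalf²=0.239193
Nominal = -49.280. Worst-case = [-49.280 - 1.360, -49.280 + 0.457] = [-50.640, -48.823]. RSS = √0.239193 = 0.489.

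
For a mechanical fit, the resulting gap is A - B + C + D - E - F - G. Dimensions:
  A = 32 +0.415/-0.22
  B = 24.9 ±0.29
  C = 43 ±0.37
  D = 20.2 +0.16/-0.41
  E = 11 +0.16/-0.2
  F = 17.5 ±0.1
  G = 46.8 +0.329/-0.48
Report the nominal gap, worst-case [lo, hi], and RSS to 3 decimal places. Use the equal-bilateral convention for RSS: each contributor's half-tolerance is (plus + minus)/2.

Stack each dimension's contribution:
  +A: nom +32.000 → Σnom=32.000; wc +0.415/-0.220 → slack +0.415/-0.220; half-tol=0.318, Σhalf²=0.100806
  -B: nom -24.900 → Σnom=7.100; wc +0.290/-0.290 → slack +0.705/-0.510; half-tol=0.290, Σhalf²=0.184906
  +C: nom +43.000 → Σnom=50.100; wc +0.370/-0.370 → slack +1.075/-0.880; half-tol=0.370, Σhalf²=0.321806
  +D: nom +20.200 → Σnom=70.300; wc +0.160/-0.410 → slack +1.235/-1.290; half-tol=0.285, Σhalf²=0.403031
  -E: nom -11.000 → Σnom=59.300; wc +0.200/-0.160 → slack +1.435/-1.450; half-tol=0.180, Σhalf²=0.435431
  -F: nom -17.500 → Σnom=41.800; wc +0.100/-0.100 → slack +1.535/-1.550; half-tol=0.100, Σhalf²=0.445431
  -G: nom -46.800 → Σnom=-5.000; wc +0.480/-0.329 → slack +2.015/-1.879; half-tol=0.404, Σhalf²=0.609051
Nominal = -5.000. Worst-case = [-5.000 - 1.879, -5.000 + 2.015] = [-6.879, -2.985]. RSS = √0.609051 = 0.780.

nominal=-5.000 wc=[-6.879,-2.985] rss=0.780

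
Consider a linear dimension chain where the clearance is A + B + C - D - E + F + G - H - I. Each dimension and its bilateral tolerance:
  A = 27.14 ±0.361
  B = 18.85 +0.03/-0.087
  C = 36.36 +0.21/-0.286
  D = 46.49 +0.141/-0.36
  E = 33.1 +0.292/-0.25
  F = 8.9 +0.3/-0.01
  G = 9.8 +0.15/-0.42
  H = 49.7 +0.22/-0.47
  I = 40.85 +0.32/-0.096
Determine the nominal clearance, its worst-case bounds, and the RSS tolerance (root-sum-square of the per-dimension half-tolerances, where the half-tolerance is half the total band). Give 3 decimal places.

Stack each dimension's contribution:
  +A: nom +27.140 → Σnom=27.140; wc +0.361/-0.361 → slack +0.361/-0.361; half-tol=0.361, Σhalf²=0.130321
  +B: nom +18.850 → Σnom=45.990; wc +0.030/-0.087 → slack +0.391/-0.448; half-tol=0.058, Σhalf²=0.133743
  +C: nom +36.360 → Σnom=82.350; wc +0.210/-0.286 → slack +0.601/-0.734; half-tol=0.248, Σhalf²=0.195247
  -D: nom -46.490 → Σnom=35.860; wc +0.360/-0.141 → slack +0.961/-0.875; half-tol=0.251, Σhalf²=0.257997
  -E: nom -33.100 → Σnom=2.760; wc +0.250/-0.292 → slack +1.211/-1.167; half-tol=0.271, Σhalf²=0.331438
  +F: nom +8.900 → Σnom=11.660; wc +0.300/-0.010 → slack +1.511/-1.177; half-tol=0.155, Σhalf²=0.355463
  +G: nom +9.800 → Σnom=21.460; wc +0.150/-0.420 → slack +1.661/-1.597; half-tol=0.285, Σhalf²=0.436688
  -H: nom -49.700 → Σnom=-28.240; wc +0.470/-0.220 → slack +2.131/-1.817; half-tol=0.345, Σhalf²=0.555713
  -I: nom -40.850 → Σnom=-69.090; wc +0.096/-0.320 → slack +2.227/-2.137; half-tol=0.208, Σhalf²=0.598977
Nominal = -69.090. Worst-case = [-69.090 - 2.137, -69.090 + 2.227] = [-71.227, -66.863]. RSS = √0.598977 = 0.774.

nominal=-69.090 wc=[-71.227,-66.863] rss=0.774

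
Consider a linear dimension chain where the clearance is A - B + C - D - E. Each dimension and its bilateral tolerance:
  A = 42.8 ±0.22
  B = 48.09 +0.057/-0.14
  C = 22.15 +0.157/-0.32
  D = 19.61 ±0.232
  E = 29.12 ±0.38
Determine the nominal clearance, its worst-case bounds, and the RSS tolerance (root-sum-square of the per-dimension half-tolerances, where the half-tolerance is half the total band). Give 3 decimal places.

Stack each dimension's contribution:
  +A: nom +42.800 → Σnom=42.800; wc +0.220/-0.220 → slack +0.220/-0.220; half-tol=0.220, Σhalf²=0.048400
  -B: nom -48.090 → Σnom=-5.290; wc +0.140/-0.057 → slack +0.360/-0.277; half-tol=0.099, Σhalf²=0.058102
  +C: nom +22.150 → Σnom=16.860; wc +0.157/-0.320 → slack +0.517/-0.597; half-tol=0.238, Σhalf²=0.114984
  -D: nom -19.610 → Σnom=-2.750; wc +0.232/-0.232 → slack +0.749/-0.829; half-tol=0.232, Σhalf²=0.168809
  -E: nom -29.120 → Σnom=-31.870; wc +0.380/-0.380 → slack +1.129/-1.209; half-tol=0.380, Σhalf²=0.313209
Nominal = -31.870. Worst-case = [-31.870 - 1.209, -31.870 + 1.129] = [-33.079, -30.741]. RSS = √0.313209 = 0.560.

nominal=-31.870 wc=[-33.079,-30.741] rss=0.560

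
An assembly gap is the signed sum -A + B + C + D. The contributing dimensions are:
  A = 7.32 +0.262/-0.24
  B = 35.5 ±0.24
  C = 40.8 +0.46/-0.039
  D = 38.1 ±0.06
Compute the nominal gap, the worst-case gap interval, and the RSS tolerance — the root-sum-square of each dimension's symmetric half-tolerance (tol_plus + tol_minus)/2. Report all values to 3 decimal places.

nominal=107.080 wc=[106.479,108.080] rss=0.432

Stack each dimension's contribution:
  -A: nom -7.320 → Σnom=-7.320; wc +0.240/-0.262 → slack +0.240/-0.262; half-tol=0.251, Σhalf²=0.063001
  +B: nom +35.500 → Σnom=28.180; wc +0.240/-0.240 → slack +0.480/-0.502; half-tol=0.240, Σhalf²=0.120601
  +C: nom +40.800 → Σnom=68.980; wc +0.460/-0.039 → slack +0.940/-0.541; half-tol=0.249, Σhalf²=0.182851
  +D: nom +38.100 → Σnom=107.080; wc +0.060/-0.060 → slack +1.000/-0.601; half-tol=0.060, Σhalf²=0.186451
Nominal = 107.080. Worst-case = [107.080 - 0.601, 107.080 + 1.000] = [106.479, 108.080]. RSS = √0.186451 = 0.432.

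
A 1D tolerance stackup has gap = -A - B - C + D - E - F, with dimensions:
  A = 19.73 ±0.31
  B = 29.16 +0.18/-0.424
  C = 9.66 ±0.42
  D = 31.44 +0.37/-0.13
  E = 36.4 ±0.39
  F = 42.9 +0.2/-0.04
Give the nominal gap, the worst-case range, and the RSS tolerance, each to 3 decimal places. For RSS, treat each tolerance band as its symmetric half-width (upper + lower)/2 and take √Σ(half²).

Stack each dimension's contribution:
  -A: nom -19.730 → Σnom=-19.730; wc +0.310/-0.310 → slack +0.310/-0.310; half-tol=0.310, Σhalf²=0.096100
  -B: nom -29.160 → Σnom=-48.890; wc +0.424/-0.180 → slack +0.734/-0.490; half-tol=0.302, Σhalf²=0.187304
  -C: nom -9.660 → Σnom=-58.550; wc +0.420/-0.420 → slack +1.154/-0.910; half-tol=0.420, Σhalf²=0.363704
  +D: nom +31.440 → Σnom=-27.110; wc +0.370/-0.130 → slack +1.524/-1.040; half-tol=0.250, Σhalf²=0.426204
  -E: nom -36.400 → Σnom=-63.510; wc +0.390/-0.390 → slack +1.914/-1.430; half-tol=0.390, Σhalf²=0.578304
  -F: nom -42.900 → Σnom=-106.410; wc +0.040/-0.200 → slack +1.954/-1.630; half-tol=0.120, Σhalf²=0.592704
Nominal = -106.410. Worst-case = [-106.410 - 1.630, -106.410 + 1.954] = [-108.040, -104.456]. RSS = √0.592704 = 0.770.

nominal=-106.410 wc=[-108.040,-104.456] rss=0.770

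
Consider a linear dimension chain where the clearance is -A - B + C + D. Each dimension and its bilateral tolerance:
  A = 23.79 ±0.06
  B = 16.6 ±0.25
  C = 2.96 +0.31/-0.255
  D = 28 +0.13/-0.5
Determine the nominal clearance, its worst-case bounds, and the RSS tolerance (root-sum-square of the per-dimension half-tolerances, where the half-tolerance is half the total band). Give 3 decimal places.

nominal=-9.430 wc=[-10.495,-8.680] rss=0.495

Stack each dimension's contribution:
  -A: nom -23.790 → Σnom=-23.790; wc +0.060/-0.060 → slack +0.060/-0.060; half-tol=0.060, Σhalf²=0.003600
  -B: nom -16.600 → Σnom=-40.390; wc +0.250/-0.250 → slack +0.310/-0.310; half-tol=0.250, Σhalf²=0.066100
  +C: nom +2.960 → Σnom=-37.430; wc +0.310/-0.255 → slack +0.620/-0.565; half-tol=0.282, Σhalf²=0.145906
  +D: nom +28.000 → Σnom=-9.430; wc +0.130/-0.500 → slack +0.750/-1.065; half-tol=0.315, Σhalf²=0.245131
Nominal = -9.430. Worst-case = [-9.430 - 1.065, -9.430 + 0.750] = [-10.495, -8.680]. RSS = √0.245131 = 0.495.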